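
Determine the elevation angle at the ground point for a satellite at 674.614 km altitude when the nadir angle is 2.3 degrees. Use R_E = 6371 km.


r = R_E + alt = 7045.6140 km
Law of sines in the satellite / Earth-center / ground-point triangle:
  sin(nadir)/R_E = sin(90 + el)/r  =>  cos(el) = (r/R_E)*sin(nadir)
cos(el) = (7045.6140 / 6371.0000) * sin(2.3 deg) = 0.04438128
el = arccos(0.04438128) = 87.4563 deg
(Earth-central angle = 90 - nadir - el = 0.2436954 deg)

87.4563 degrees


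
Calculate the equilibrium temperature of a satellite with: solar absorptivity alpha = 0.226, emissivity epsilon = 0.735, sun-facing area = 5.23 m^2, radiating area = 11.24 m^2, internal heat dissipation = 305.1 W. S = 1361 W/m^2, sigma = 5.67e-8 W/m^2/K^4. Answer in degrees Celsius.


Numerator = alpha*S*A_sun + Q_int = 0.226*1361*5.23 + 305.1 = 1913.7748 W
Denominator = eps*sigma*A_rad = 0.735*5.67e-8*11.24 = 4.6842138e-07 W/K^4
T^4 = 4.0855838e+09 K^4
T = 252.8212 K = -20.3288 C

-20.3288 degrees Celsius


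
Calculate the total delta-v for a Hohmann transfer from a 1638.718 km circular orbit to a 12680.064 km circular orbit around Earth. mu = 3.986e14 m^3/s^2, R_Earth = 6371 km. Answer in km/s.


r1 = 8009.7180 km = 8.009718e+06 m
r2 = 19051.0640 km = 1.9051064e+07 m
dv1 = sqrt(mu/r1)*(sqrt(2*r2/(r1+r2)) - 1) = 1316.3528 m/s
dv2 = sqrt(mu/r2)*(1 - sqrt(2*r1/(r1+r2))) = 1054.7855 m/s
total dv = |dv1| + |dv2| = 1316.3528 + 1054.7855 = 2371.1383 m/s = 2.3711 km/s

2.3711 km/s


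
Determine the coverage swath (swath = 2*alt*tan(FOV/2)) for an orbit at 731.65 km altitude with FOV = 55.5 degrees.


FOV = 55.5 deg = 0.9686577 rad
swath = 2 * alt * tan(FOV/2) = 2 * 731.65 * tan(0.4843289)
swath = 2 * 731.65 * 0.5261255
swath = 769.8794 km

769.8794 km


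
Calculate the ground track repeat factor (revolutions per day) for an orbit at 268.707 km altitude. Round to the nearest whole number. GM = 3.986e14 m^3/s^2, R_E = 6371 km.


r = 6.639707e+06 m
T = 2*pi*sqrt(r^3/mu) = 5384.3663 s = 89.7394 min
revs/day = 1440 / 89.7394 = 16.0465
Rounded: 16 revolutions per day

16 revolutions per day


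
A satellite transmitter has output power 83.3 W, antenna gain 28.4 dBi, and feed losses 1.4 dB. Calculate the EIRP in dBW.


Pt = 83.3 W = 19.2065 dBW
EIRP = Pt_dBW + Gt - losses = 19.2065 + 28.4 - 1.4 = 46.2065 dBW

46.2065 dBW


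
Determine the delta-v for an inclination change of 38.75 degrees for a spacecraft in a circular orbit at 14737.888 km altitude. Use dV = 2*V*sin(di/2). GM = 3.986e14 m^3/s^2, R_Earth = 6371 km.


r = 21108.8880 km = 2.1108888e+07 m
V = sqrt(mu/r) = 4345.4621 m/s
di = 38.75 deg = 0.6763151 rad
dV = 2*V*sin(di/2) = 2*4345.4621*sin(0.3381575)
dV = 2883.2101 m/s = 2.8832 km/s

2.8832 km/s


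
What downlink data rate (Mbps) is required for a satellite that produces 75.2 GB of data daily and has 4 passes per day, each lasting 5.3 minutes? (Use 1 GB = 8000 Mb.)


total contact time = 4 * 5.3 * 60 = 1272.0000 s
data = 75.2 GB = 601600.0000 Mb
rate = 601600.0000 / 1272.0000 = 472.9560 Mbps

472.9560 Mbps


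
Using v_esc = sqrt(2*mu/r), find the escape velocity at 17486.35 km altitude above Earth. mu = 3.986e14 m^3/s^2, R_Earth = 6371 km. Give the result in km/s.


r = 6371.0 + 17486.35 = 23857.3500 km = 2.385735e+07 m
v_esc = sqrt(2*mu/r) = sqrt(2*3.986e14 / 2.385735e+07)
v_esc = 5780.5950 m/s = 5.7806 km/s

5.7806 km/s


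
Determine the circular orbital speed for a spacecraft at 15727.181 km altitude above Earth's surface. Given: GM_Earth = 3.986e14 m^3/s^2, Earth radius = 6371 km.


r = R_E + alt = 6371.0 + 15727.181 = 22098.1810 km = 2.2098181e+07 m
v = sqrt(mu/r) = sqrt(3.986e14 / 2.2098181e+07) = 4247.0794 m/s = 4.2471 km/s

4.2471 km/s


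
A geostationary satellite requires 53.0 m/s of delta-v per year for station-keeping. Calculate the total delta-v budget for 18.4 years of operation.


dV = rate * years = 53.0 * 18.4
dV = 975.2000 m/s

975.2000 m/s


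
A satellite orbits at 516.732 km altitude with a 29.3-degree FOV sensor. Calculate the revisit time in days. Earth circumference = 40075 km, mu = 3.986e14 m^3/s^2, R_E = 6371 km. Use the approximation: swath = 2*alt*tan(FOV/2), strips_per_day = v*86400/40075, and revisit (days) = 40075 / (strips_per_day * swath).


swath = 2*516.732*tan(0.2556907) = 270.1605 km
v = sqrt(mu/r) = 7607.2997 m/s = 7.6073 km/s
strips/day = v*86400/40075 = 7.6073*86400/40075 = 16.4010
coverage/day = strips * swath = 16.4010 * 270.1605 = 4430.9063 km
revisit = 40075 / 4430.9063 = 9.0444 days

9.0444 days


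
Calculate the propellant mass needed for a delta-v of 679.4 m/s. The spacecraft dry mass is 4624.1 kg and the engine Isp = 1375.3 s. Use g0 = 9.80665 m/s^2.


ve = Isp * g0 = 1375.3 * 9.80665 = 13487.085745 m/s
mass ratio = exp(dv/ve) = exp(679.4/13487.085745) = 1.05166447
m_prop = m_dry * (mr - 1) = 4624.1 * (1.05166447 - 1)
m_prop = 238.9017 kg

238.9017 kg


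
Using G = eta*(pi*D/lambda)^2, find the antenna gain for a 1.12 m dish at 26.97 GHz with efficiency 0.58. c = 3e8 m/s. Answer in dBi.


lambda = c/f = 3e8 / 2.697e+10 = 0.01112347 m
G = eta*(pi*D/lambda)^2 = 0.58*(pi*1.12/0.01112347)^2
G = 58034.0885 (linear)
G = 10*log10(58034.0885) = 47.6368 dBi

47.6368 dBi


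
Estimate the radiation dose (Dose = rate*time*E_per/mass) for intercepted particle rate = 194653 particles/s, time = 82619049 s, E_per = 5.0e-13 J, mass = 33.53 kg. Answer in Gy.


Total energy deposited = rate * time * E_per
  = 194653 * 82619049 * 5.0e-13 = 8.0410 J
Dose = E_total / mass = 8.0410 / 33.53
Dose = 0.2398158 Gy

0.2398 Gy


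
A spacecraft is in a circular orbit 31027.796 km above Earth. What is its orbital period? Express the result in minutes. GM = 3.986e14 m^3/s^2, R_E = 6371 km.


r = 37398.7960 km = 3.7398796e+07 m
T = 2*pi*sqrt(r^3/mu) = 2*pi*sqrt(5.2308572e+22 / 3.986e14)
T = 71977.6482 s = 1199.6275 min

1199.6275 minutes


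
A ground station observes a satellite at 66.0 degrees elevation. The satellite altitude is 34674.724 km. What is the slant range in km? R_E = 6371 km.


h = 34674.724 km, el = 66.0 deg
d = -R_E*sin(el) + sqrt((R_E*sin(el))^2 + 2*R_E*h + h^2)
d = -6371.0000*sin(1.1519) + sqrt((6371.0000*0.9135455)^2 + 2*6371.0000*34674.724 + 34674.724^2)
d = 35143.6460 km

35143.6460 km


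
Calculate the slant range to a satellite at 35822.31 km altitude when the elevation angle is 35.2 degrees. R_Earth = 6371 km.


h = 35822.31 km, el = 35.2 deg
d = -R_E*sin(el) + sqrt((R_E*sin(el))^2 + 2*R_E*h + h^2)
d = -6371.0000*sin(0.6143559) + sqrt((6371.0000*0.5764323)^2 + 2*6371.0000*35822.31 + 35822.31^2)
d = 38198.4544 km

38198.4544 km


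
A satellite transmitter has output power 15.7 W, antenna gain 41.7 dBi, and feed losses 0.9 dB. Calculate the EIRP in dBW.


Pt = 15.7 W = 11.9590 dBW
EIRP = Pt_dBW + Gt - losses = 11.9590 + 41.7 - 0.9 = 52.7590 dBW

52.7590 dBW


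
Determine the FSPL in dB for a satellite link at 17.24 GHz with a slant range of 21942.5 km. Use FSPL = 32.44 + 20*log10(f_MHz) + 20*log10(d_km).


f = 17.24 GHz = 17240.0000 MHz
d = 21942.5 km
FSPL = 32.44 + 20*log10(17240.0000) + 20*log10(21942.5)
FSPL = 32.44 + 84.7307 + 86.8257
FSPL = 203.9965 dB

203.9965 dB


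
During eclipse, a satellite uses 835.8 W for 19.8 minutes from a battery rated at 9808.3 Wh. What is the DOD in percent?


E_used = P * t / 60 = 835.8 * 19.8 / 60 = 275.8140 Wh
DOD = E_used / E_total * 100 = 275.8140 / 9808.3 * 100
DOD = 2.8120 %

2.8120 %


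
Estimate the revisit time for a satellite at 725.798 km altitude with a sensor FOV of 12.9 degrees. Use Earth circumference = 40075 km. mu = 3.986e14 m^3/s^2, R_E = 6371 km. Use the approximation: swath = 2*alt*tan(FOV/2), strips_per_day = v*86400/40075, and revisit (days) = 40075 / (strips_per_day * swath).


swath = 2*725.798*tan(0.1125737) = 164.1054 km
v = sqrt(mu/r) = 7494.4096 m/s = 7.4944 km/s
strips/day = v*86400/40075 = 7.4944*86400/40075 = 16.1576
coverage/day = strips * swath = 16.1576 * 164.1054 = 2651.5542 km
revisit = 40075 / 2651.5542 = 15.1138 days

15.1138 days


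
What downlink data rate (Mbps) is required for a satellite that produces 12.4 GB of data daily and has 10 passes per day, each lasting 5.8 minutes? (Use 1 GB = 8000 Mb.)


total contact time = 10 * 5.8 * 60 = 3480.0000 s
data = 12.4 GB = 99200.0000 Mb
rate = 99200.0000 / 3480.0000 = 28.5057 Mbps

28.5057 Mbps


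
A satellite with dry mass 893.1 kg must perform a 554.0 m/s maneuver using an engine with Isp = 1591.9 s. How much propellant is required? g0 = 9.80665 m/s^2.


ve = Isp * g0 = 1591.9 * 9.80665 = 15611.206135 m/s
mass ratio = exp(dv/ve) = exp(554.0/15611.206135) = 1.03612452
m_prop = m_dry * (mr - 1) = 893.1 * (1.03612452 - 1)
m_prop = 32.2628 kg

32.2628 kg


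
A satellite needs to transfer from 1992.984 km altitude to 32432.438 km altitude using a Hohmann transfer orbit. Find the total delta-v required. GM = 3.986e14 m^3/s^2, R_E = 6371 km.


r1 = 8363.9840 km = 8.363984e+06 m
r2 = 38803.4380 km = 3.8803438e+07 m
dv1 = sqrt(mu/r1)*(sqrt(2*r2/(r1+r2)) - 1) = 1951.6670 m/s
dv2 = sqrt(mu/r2)*(1 - sqrt(2*r1/(r1+r2))) = 1296.3565 m/s
total dv = |dv1| + |dv2| = 1951.6670 + 1296.3565 = 3248.0235 m/s = 3.2480 km/s

3.2480 km/s


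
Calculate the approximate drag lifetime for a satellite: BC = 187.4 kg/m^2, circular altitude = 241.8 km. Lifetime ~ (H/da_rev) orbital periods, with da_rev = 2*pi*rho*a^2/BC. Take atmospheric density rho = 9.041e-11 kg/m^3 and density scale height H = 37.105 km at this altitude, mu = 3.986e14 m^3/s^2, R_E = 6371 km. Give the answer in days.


a = R_E + alt = 6612.8000 km = 6.6128e+06 m
da_rev = 2*pi*rho*a^2/BC = 2*pi*9.041e-11*(6.6128e+06)^2/187.4 = 132.555431 m per revolution
N = H/da_rev = 37105.0000 m / 132.555431 m = 279.9206 revolutions
P = 2*pi*sqrt(a^3/mu) = 5351.6697 s
lifetime = N*P = 279.9206 * 5351.6697 = 1.4980428e+06 s = 17.3385 days

17.3385 days


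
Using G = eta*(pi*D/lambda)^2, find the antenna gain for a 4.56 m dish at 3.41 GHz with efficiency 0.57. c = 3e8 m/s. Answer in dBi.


lambda = c/f = 3e8 / 3.41e+09 = 0.08797654 m
G = eta*(pi*D/lambda)^2 = 0.57*(pi*4.56/0.08797654)^2
G = 15113.6909 (linear)
G = 10*log10(15113.6909) = 41.7937 dBi

41.7937 dBi


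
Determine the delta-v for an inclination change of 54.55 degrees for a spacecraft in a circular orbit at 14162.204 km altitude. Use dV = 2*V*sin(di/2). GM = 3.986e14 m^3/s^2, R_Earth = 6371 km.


r = 20533.2040 km = 2.0533204e+07 m
V = sqrt(mu/r) = 4405.9573 m/s
di = 54.55 deg = 0.9520771 rad
dV = 2*V*sin(di/2) = 2*4405.9573*sin(0.4760386)
dV = 4038.1637 m/s = 4.0382 km/s

4.0382 km/s


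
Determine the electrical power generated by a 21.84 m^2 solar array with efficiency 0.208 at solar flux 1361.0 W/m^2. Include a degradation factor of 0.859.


P = area * eta * S * degradation
P = 21.84 * 0.208 * 1361.0 * 0.859
P = 5310.8894 W

5310.8894 W


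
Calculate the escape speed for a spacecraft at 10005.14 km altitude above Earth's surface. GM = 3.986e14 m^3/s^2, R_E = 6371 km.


r = 6371.0 + 10005.14 = 16376.1400 km = 1.637614e+07 m
v_esc = sqrt(2*mu/r) = sqrt(2*3.986e14 / 1.637614e+07)
v_esc = 6977.1470 m/s = 6.9771 km/s

6.9771 km/s


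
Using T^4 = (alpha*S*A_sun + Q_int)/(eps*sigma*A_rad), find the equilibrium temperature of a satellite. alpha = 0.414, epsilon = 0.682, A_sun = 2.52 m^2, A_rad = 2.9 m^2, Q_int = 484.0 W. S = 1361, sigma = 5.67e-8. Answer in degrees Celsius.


Numerator = alpha*S*A_sun + Q_int = 0.414*1361*2.52 + 484.0 = 1903.9041 W
Denominator = eps*sigma*A_rad = 0.682*5.67e-8*2.9 = 1.1214126e-07 W/K^4
T^4 = 1.697773e+10 K^4
T = 360.9690 K = 87.8190 C

87.8190 degrees Celsius


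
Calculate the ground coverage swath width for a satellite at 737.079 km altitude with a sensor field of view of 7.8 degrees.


FOV = 7.8 deg = 0.1361357 rad
swath = 2 * alt * tan(FOV/2) = 2 * 737.079 * tan(0.06806784)
swath = 2 * 737.079 * 0.06817316
swath = 100.4980 km

100.4980 km


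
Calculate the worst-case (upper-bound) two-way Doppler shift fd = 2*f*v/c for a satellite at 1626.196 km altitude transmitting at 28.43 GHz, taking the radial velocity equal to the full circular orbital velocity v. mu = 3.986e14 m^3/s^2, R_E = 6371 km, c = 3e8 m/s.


r = 7.997196e+06 m
v = sqrt(mu/r) = 7059.9200 m/s (worst-case radial velocity)
f = 28.43 GHz = 2.843e+10 Hz
fd = 2*f*v/c = 2*2.843e+10*7059.9200/3.0e+08
fd = 1.3380902e+06 Hz

1.3381e+06 Hz


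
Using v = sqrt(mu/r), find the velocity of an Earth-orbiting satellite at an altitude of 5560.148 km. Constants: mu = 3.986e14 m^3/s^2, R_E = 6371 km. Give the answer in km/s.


r = R_E + alt = 6371.0 + 5560.148 = 11931.1480 km = 1.1931148e+07 m
v = sqrt(mu/r) = sqrt(3.986e14 / 1.1931148e+07) = 5779.9959 m/s = 5.7800 km/s

5.7800 km/s


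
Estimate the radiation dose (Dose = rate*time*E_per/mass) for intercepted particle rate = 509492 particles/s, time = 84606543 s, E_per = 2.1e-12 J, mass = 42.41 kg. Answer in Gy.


Total energy deposited = rate * time * E_per
  = 509492 * 84606543 * 2.1e-12 = 90.5233 J
Dose = E_total / mass = 90.5233 / 42.41
Dose = 2.1345 Gy

2.1345 Gy


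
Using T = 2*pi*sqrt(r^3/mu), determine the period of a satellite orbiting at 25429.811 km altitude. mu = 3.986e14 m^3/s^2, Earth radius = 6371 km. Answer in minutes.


r = 31800.8110 km = 3.1800811e+07 m
T = 2*pi*sqrt(r^3/mu) = 2*pi*sqrt(3.2159892e+22 / 3.986e14)
T = 56437.5971 s = 940.6266 min

940.6266 minutes


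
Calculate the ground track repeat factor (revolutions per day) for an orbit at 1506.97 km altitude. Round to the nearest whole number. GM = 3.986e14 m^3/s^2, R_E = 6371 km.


r = 7.87797e+06 m
T = 2*pi*sqrt(r^3/mu) = 6958.7736 s = 115.9796 min
revs/day = 1440 / 115.9796 = 12.4160
Rounded: 12 revolutions per day

12 revolutions per day


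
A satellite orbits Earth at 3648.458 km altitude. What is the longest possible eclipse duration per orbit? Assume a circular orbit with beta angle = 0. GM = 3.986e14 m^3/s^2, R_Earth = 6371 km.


r = 10019.4580 km
T = 166.3513 min
Eclipse fraction = arcsin(R_E/r)/pi = arcsin(6371.0000/10019.4580)/pi
= arcsin(0.6358627)/pi = 0.2193556
Eclipse duration = 0.2193556 * 166.3513 = 36.4901 min

36.4901 minutes


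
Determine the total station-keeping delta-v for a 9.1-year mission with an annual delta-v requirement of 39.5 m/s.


dV = rate * years = 39.5 * 9.1
dV = 359.4500 m/s

359.4500 m/s


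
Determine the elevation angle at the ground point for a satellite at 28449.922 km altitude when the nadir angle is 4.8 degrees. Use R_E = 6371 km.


r = R_E + alt = 34820.9220 km
Law of sines in the satellite / Earth-center / ground-point triangle:
  sin(nadir)/R_E = sin(90 + el)/r  =>  cos(el) = (r/R_E)*sin(nadir)
cos(el) = (34820.9220 / 6371.0000) * sin(4.8 deg) = 0.4573442
el = arccos(0.4573442) = 62.7841 deg
(Earth-central angle = 90 - nadir - el = 22.4159 deg)

62.7841 degrees


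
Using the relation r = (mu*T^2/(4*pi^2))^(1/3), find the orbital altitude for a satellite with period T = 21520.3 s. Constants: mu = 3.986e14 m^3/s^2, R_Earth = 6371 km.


T = 21520.3 s
r = (mu*T^2/(4*pi^2))^(1/3) = (3.986e14 * 21520.3^2 / (4*pi^2))^(1/3)
r = 1.6722122e+07 m = 16722.1225 km
alt = r - R_E = 16722.1225 - 6371 = 10351.1225 km

10351.1225 km


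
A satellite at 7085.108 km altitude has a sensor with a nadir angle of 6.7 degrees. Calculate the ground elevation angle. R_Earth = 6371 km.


r = R_E + alt = 13456.1080 km
Law of sines in the satellite / Earth-center / ground-point triangle:
  sin(nadir)/R_E = sin(90 + el)/r  =>  cos(el) = (r/R_E)*sin(nadir)
cos(el) = (13456.1080 / 6371.0000) * sin(6.7 deg) = 0.2464188
el = arccos(0.2464188) = 75.7343 deg
(Earth-central angle = 90 - nadir - el = 7.5657 deg)

75.7343 degrees


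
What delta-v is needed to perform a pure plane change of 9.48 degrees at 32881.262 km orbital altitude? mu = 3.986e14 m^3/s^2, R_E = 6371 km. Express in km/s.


r = 39252.2620 km = 3.9252262e+07 m
V = sqrt(mu/r) = 3186.6642 m/s
di = 9.48 deg = 0.1654572 rad
dV = 2*V*sin(di/2) = 2*3186.6642*sin(0.08272861)
dV = 526.6554 m/s = 0.5266554 km/s

0.5267 km/s


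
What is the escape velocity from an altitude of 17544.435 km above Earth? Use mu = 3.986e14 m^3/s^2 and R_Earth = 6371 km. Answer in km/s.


r = 6371.0 + 17544.435 = 23915.4350 km = 2.3915435e+07 m
v_esc = sqrt(2*mu/r) = sqrt(2*3.986e14 / 2.3915435e+07)
v_esc = 5773.5709 m/s = 5.7736 km/s

5.7736 km/s


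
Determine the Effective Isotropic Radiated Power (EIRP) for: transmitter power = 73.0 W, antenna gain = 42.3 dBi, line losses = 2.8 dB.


Pt = 73.0 W = 18.6332 dBW
EIRP = Pt_dBW + Gt - losses = 18.6332 + 42.3 - 2.8 = 58.1332 dBW

58.1332 dBW


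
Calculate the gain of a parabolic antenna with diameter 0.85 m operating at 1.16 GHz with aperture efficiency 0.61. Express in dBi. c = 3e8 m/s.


lambda = c/f = 3e8 / 1.16e+09 = 0.2586207 m
G = eta*(pi*D/lambda)^2 = 0.61*(pi*0.85/0.2586207)^2
G = 65.0341 (linear)
G = 10*log10(65.0341) = 18.1314 dBi

18.1314 dBi


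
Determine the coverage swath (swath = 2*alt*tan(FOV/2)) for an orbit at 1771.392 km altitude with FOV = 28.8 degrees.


FOV = 28.8 deg = 0.5026548 rad
swath = 2 * alt * tan(FOV/2) = 2 * 1771.392 * tan(0.2513274)
swath = 2 * 1771.392 * 0.2567564
swath = 909.6323 km

909.6323 km


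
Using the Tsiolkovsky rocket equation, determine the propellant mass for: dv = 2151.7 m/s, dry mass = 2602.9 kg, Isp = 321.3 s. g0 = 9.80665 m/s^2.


ve = Isp * g0 = 321.3 * 9.80665 = 3150.876645 m/s
mass ratio = exp(dv/ve) = exp(2151.7/3150.876645) = 1.97958914
m_prop = m_dry * (mr - 1) = 2602.9 * (1.97958914 - 1)
m_prop = 2549.7726 kg

2549.7726 kg


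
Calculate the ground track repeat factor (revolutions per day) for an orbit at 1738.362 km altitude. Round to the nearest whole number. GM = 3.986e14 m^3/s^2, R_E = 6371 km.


r = 8.109362e+06 m
T = 2*pi*sqrt(r^3/mu) = 7267.6040 s = 121.1267 min
revs/day = 1440 / 121.1267 = 11.8884
Rounded: 12 revolutions per day

12 revolutions per day


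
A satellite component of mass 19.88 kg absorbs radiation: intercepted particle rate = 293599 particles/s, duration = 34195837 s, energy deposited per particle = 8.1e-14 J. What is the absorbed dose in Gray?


Total energy deposited = rate * time * E_per
  = 293599 * 34195837 * 8.1e-14 = 0.8132289 J
Dose = E_total / mass = 0.8132289 / 19.88
Dose = 0.04090689 Gy

0.0409 Gy


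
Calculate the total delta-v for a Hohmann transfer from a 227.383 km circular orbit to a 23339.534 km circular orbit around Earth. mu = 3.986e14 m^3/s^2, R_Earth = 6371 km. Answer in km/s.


r1 = 6598.3830 km = 6.598383e+06 m
r2 = 29710.5340 km = 2.9710534e+07 m
dv1 = sqrt(mu/r1)*(sqrt(2*r2/(r1+r2)) - 1) = 2170.6031 m/s
dv2 = sqrt(mu/r2)*(1 - sqrt(2*r1/(r1+r2))) = 1454.5910 m/s
total dv = |dv1| + |dv2| = 2170.6031 + 1454.5910 = 3625.1941 m/s = 3.6252 km/s

3.6252 km/s


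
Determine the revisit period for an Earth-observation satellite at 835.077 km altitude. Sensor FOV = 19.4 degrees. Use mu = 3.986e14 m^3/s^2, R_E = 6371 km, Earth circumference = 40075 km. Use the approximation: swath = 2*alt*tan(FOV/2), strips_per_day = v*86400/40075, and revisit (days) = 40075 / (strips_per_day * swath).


swath = 2*835.077*tan(0.1692969) = 285.4847 km
v = sqrt(mu/r) = 7437.3668 m/s = 7.4374 km/s
strips/day = v*86400/40075 = 7.4374*86400/40075 = 16.0346
coverage/day = strips * swath = 16.0346 * 285.4847 = 4577.6457 km
revisit = 40075 / 4577.6457 = 8.7545 days

8.7545 days


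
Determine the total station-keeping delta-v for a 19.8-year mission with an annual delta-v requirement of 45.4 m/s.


dV = rate * years = 45.4 * 19.8
dV = 898.9200 m/s

898.9200 m/s


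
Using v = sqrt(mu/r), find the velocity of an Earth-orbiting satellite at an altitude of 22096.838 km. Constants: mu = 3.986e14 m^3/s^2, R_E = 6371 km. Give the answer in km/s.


r = R_E + alt = 6371.0 + 22096.838 = 28467.8380 km = 2.8467838e+07 m
v = sqrt(mu/r) = sqrt(3.986e14 / 2.8467838e+07) = 3741.8933 m/s = 3.7419 km/s

3.7419 km/s


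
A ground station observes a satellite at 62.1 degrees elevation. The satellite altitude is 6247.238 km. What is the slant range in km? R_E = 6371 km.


h = 6247.238 km, el = 62.1 deg
d = -R_E*sin(el) + sqrt((R_E*sin(el))^2 + 2*R_E*h + h^2)
d = -6371.0000*sin(1.0838) + sqrt((6371.0000*0.8837656)^2 + 2*6371.0000*6247.238 + 6247.238^2)
d = 6630.5443 km

6630.5443 km


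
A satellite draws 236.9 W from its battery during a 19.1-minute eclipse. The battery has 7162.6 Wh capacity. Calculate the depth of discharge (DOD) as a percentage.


E_used = P * t / 60 = 236.9 * 19.1 / 60 = 75.4132 Wh
DOD = E_used / E_total * 100 = 75.4132 / 7162.6 * 100
DOD = 1.0529 %

1.0529 %


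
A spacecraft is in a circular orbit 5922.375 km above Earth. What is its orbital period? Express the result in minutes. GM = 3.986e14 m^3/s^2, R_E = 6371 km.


r = 12293.3750 km = 1.2293375e+07 m
T = 2*pi*sqrt(r^3/mu) = 2*pi*sqrt(1.8578617e+21 / 3.986e14)
T = 13564.9412 s = 226.0824 min

226.0824 minutes


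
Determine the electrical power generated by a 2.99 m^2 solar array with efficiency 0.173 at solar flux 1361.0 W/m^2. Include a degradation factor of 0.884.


P = area * eta * S * degradation
P = 2.99 * 0.173 * 1361.0 * 0.884
P = 622.3400 W

622.3400 W


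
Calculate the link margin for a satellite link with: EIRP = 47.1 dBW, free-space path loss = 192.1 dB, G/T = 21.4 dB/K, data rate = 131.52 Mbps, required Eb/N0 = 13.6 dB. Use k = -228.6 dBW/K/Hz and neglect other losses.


C/N0 = EIRP - FSPL + G/T - k = 47.1 - 192.1 + 21.4 - (-228.6)
C/N0 = 105.0000 dB-Hz
R_b = 131.52 Mbps = 1.3152e+08 bps -> 10*log10(R_b) = 81.1899 dB-Hz
Eb/N0 = C/N0 - 10*log10(R_b) = 105.0000 - 81.1899 = 23.8101 dB
Margin = Eb/N0 - Eb/N0_req = 23.8101 - 13.6 = 10.2101 dB (link closes)

10.2101 dB


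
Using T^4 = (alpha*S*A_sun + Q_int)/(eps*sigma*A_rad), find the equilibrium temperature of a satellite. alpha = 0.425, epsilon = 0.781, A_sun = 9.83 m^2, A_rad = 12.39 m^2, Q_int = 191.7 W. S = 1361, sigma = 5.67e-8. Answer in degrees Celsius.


Numerator = alpha*S*A_sun + Q_int = 0.425*1361*9.83 + 191.7 = 5877.6177 W
Denominator = eps*sigma*A_rad = 0.781*5.67e-8*12.39 = 5.4866265e-07 W/K^4
T^4 = 1.0712626e+10 K^4
T = 321.7170 K = 48.5670 C

48.5670 degrees Celsius


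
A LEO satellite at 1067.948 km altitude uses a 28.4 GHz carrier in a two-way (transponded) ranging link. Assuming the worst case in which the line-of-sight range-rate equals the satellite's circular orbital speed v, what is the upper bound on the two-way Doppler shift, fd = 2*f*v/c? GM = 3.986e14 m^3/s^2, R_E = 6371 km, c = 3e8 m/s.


r = 7.438948e+06 m
v = sqrt(mu/r) = 7320.0304 m/s (worst-case radial velocity)
f = 28.4 GHz = 2.84e+10 Hz
fd = 2*f*v/c = 2*2.84e+10*7320.0304/3.0e+08
fd = 1.3859258e+06 Hz

1.3859e+06 Hz


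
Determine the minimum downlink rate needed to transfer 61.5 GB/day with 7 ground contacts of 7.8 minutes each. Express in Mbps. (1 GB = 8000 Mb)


total contact time = 7 * 7.8 * 60 = 3276.0000 s
data = 61.5 GB = 492000.0000 Mb
rate = 492000.0000 / 3276.0000 = 150.1832 Mbps

150.1832 Mbps


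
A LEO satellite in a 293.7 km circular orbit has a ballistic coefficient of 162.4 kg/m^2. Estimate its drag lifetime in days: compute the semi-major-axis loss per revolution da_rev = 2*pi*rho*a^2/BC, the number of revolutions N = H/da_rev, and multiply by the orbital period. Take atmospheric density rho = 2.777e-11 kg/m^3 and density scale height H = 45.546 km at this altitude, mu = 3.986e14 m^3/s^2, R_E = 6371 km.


a = R_E + alt = 6664.7000 km = 6.6647e+06 m
da_rev = 2*pi*rho*a^2/BC = 2*pi*2.777e-11*(6.6647e+06)^2/162.4 = 47.723351 m per revolution
N = H/da_rev = 45546.0000 m / 47.723351 m = 954.3756 revolutions
P = 2*pi*sqrt(a^3/mu) = 5414.7964 s
lifetime = N*P = 954.3756 * 5414.7964 = 5.1677493e+06 s = 59.8119 days

59.8119 days


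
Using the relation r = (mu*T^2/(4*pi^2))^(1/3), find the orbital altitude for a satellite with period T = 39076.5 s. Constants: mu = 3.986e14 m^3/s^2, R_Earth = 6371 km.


T = 39076.5 s
r = (mu*T^2/(4*pi^2))^(1/3) = (3.986e14 * 39076.5^2 / (4*pi^2))^(1/3)
r = 2.4888743e+07 m = 24888.7427 km
alt = r - R_E = 24888.7427 - 6371 = 18517.7427 km

18517.7427 km


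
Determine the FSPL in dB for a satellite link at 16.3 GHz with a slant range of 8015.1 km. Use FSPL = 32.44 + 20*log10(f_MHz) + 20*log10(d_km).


f = 16.3 GHz = 16300.0000 MHz
d = 8015.1 km
FSPL = 32.44 + 20*log10(16300.0000) + 20*log10(8015.1)
FSPL = 32.44 + 84.2438 + 78.0782
FSPL = 194.7619 dB

194.7619 dB


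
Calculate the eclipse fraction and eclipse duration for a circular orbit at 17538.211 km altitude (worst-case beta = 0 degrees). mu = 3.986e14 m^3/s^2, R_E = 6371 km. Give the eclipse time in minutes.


r = 23909.2110 km
T = 613.2080 min
Eclipse fraction = arcsin(R_E/r)/pi = arcsin(6371.0000/23909.2110)/pi
= arcsin(0.2664663)/pi = 0.08585612
Eclipse duration = 0.08585612 * 613.2080 = 52.6477 min

52.6477 minutes


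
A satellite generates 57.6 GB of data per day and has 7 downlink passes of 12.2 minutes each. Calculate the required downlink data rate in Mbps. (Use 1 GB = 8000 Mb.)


total contact time = 7 * 12.2 * 60 = 5124.0000 s
data = 57.6 GB = 460800.0000 Mb
rate = 460800.0000 / 5124.0000 = 89.9297 Mbps

89.9297 Mbps


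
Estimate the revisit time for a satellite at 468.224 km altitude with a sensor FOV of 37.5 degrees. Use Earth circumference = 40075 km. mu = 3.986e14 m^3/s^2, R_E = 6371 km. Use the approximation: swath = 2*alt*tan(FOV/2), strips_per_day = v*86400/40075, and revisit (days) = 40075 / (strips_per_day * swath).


swath = 2*468.224*tan(0.3272492) = 317.8813 km
v = sqrt(mu/r) = 7634.2299 m/s = 7.6342 km/s
strips/day = v*86400/40075 = 7.6342*86400/40075 = 16.4591
coverage/day = strips * swath = 16.4591 * 317.8813 = 5232.0318 km
revisit = 40075 / 5232.0318 = 7.6595 days

7.6595 days


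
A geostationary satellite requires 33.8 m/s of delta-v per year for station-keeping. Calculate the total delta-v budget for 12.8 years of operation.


dV = rate * years = 33.8 * 12.8
dV = 432.6400 m/s

432.6400 m/s


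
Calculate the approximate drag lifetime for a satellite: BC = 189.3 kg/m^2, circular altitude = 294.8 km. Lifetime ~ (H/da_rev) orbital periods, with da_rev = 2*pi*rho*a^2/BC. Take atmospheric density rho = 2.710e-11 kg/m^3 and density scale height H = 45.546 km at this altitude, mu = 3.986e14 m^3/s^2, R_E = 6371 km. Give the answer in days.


a = R_E + alt = 6665.8000 km = 6.6658e+06 m
da_rev = 2*pi*rho*a^2/BC = 2*pi*2.710e-11*(6.6658e+06)^2/189.3 = 39.967143 m per revolution
N = H/da_rev = 45546.0000 m / 39.967143 m = 1139.5861 revolutions
P = 2*pi*sqrt(a^3/mu) = 5416.1370 s
lifetime = N*P = 1139.5861 * 5416.1370 = 6.1721544e+06 s = 71.4370 days

71.4370 days


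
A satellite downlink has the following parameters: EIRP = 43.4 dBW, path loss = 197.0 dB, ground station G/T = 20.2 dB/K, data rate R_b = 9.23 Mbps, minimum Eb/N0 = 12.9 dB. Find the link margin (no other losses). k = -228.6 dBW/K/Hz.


C/N0 = EIRP - FSPL + G/T - k = 43.4 - 197.0 + 20.2 - (-228.6)
C/N0 = 95.2000 dB-Hz
R_b = 9.23 Mbps = 9.23e+06 bps -> 10*log10(R_b) = 69.6520 dB-Hz
Eb/N0 = C/N0 - 10*log10(R_b) = 95.2000 - 69.6520 = 25.5480 dB
Margin = Eb/N0 - Eb/N0_req = 25.5480 - 12.9 = 12.6480 dB (link closes)

12.6480 dB


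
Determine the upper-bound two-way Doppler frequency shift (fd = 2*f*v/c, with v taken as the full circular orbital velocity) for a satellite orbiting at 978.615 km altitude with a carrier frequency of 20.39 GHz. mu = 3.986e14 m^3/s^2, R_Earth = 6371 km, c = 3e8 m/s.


r = 7.349615e+06 m
v = sqrt(mu/r) = 7364.3828 m/s (worst-case radial velocity)
f = 20.39 GHz = 2.039e+10 Hz
fd = 2*f*v/c = 2*2.039e+10*7364.3828/3.0e+08
fd = 1.0010651e+06 Hz

1.0011e+06 Hz


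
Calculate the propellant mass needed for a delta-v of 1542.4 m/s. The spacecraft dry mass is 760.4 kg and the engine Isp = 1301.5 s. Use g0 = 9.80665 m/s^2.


ve = Isp * g0 = 1301.5 * 9.80665 = 12763.354975 m/s
mass ratio = exp(dv/ve) = exp(1542.4/12763.354975) = 1.12845108
m_prop = m_dry * (mr - 1) = 760.4 * (1.12845108 - 1)
m_prop = 97.6742 kg

97.6742 kg


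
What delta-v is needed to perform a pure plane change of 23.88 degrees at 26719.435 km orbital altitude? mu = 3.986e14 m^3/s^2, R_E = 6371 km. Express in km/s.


r = 33090.4350 km = 3.3090435e+07 m
V = sqrt(mu/r) = 3470.7027 m/s
di = 23.88 deg = 0.4167846 rad
dV = 2*V*sin(di/2) = 2*3470.7027*sin(0.2083923)
dV = 1436.0884 m/s = 1.4361 km/s

1.4361 km/s


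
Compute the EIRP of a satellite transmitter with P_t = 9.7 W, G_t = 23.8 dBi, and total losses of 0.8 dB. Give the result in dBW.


Pt = 9.7 W = 9.8677 dBW
EIRP = Pt_dBW + Gt - losses = 9.8677 + 23.8 - 0.8 = 32.8677 dBW

32.8677 dBW


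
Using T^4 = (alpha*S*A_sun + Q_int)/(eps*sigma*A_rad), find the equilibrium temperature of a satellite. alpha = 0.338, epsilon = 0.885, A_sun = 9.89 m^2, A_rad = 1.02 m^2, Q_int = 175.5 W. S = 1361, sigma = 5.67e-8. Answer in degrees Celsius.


Numerator = alpha*S*A_sun + Q_int = 0.338*1361*9.89 + 175.5 = 4725.0780 W
Denominator = eps*sigma*A_rad = 0.885*5.67e-8*1.02 = 5.118309e-08 W/K^4
T^4 = 9.231717e+10 K^4
T = 551.2145 K = 278.0645 C

278.0645 degrees Celsius


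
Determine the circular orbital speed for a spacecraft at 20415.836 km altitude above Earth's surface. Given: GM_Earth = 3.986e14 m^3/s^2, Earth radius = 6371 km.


r = R_E + alt = 6371.0 + 20415.836 = 26786.8360 km = 2.6786836e+07 m
v = sqrt(mu/r) = sqrt(3.986e14 / 2.6786836e+07) = 3857.5178 m/s = 3.8575 km/s

3.8575 km/s


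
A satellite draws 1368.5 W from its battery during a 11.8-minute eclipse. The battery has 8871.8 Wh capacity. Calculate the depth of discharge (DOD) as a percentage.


E_used = P * t / 60 = 1368.5 * 11.8 / 60 = 269.1383 Wh
DOD = E_used / E_total * 100 = 269.1383 / 8871.8 * 100
DOD = 3.0336 %

3.0336 %


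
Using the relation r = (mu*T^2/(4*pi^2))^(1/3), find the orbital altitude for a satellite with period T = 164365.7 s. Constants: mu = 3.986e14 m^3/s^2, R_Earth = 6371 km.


T = 164365.7 s
r = (mu*T^2/(4*pi^2))^(1/3) = (3.986e14 * 164365.7^2 / (4*pi^2))^(1/3)
r = 6.4853484e+07 m = 64853.4845 km
alt = r - R_E = 64853.4845 - 6371 = 58482.4845 km

58482.4845 km


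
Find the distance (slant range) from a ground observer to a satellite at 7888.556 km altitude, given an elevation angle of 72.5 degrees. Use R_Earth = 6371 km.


h = 7888.556 km, el = 72.5 deg
d = -R_E*sin(el) + sqrt((R_E*sin(el))^2 + 2*R_E*h + h^2)
d = -6371.0000*sin(1.2654) + sqrt((6371.0000*0.953717)^2 + 2*6371.0000*7888.556 + 7888.556^2)
d = 8054.1439 km

8054.1439 km


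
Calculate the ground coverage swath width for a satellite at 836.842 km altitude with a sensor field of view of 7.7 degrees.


FOV = 7.7 deg = 0.1343904 rad
swath = 2 * alt * tan(FOV/2) = 2 * 836.842 * tan(0.06719518)
swath = 2 * 836.842 * 0.06729649
swath = 112.6331 km

112.6331 km


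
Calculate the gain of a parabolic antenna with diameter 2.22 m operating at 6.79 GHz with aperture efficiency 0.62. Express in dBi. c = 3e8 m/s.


lambda = c/f = 3e8 / 6.79e+09 = 0.04418262 m
G = eta*(pi*D/lambda)^2 = 0.62*(pi*2.22/0.04418262)^2
G = 15448.7883 (linear)
G = 10*log10(15448.7883) = 41.8889 dBi

41.8889 dBi


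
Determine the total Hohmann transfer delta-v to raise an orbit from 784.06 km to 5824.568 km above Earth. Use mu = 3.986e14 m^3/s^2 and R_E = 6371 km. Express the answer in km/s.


r1 = 7155.0600 km = 7.15506e+06 m
r2 = 12195.5680 km = 1.2195568e+07 m
dv1 = sqrt(mu/r1)*(sqrt(2*r2/(r1+r2)) - 1) = 915.9043 m/s
dv2 = sqrt(mu/r2)*(1 - sqrt(2*r1/(r1+r2))) = 800.6546 m/s
total dv = |dv1| + |dv2| = 915.9043 + 800.6546 = 1716.5589 m/s = 1.7166 km/s

1.7166 km/s


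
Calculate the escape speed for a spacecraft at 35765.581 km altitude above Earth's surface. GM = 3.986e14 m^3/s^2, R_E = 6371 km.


r = 6371.0 + 35765.581 = 42136.5810 km = 4.2136581e+07 m
v_esc = sqrt(2*mu/r) = sqrt(2*3.986e14 / 4.2136581e+07)
v_esc = 4349.6469 m/s = 4.3496 km/s

4.3496 km/s


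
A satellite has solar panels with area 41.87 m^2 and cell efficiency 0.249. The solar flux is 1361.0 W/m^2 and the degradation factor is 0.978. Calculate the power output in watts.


P = area * eta * S * degradation
P = 41.87 * 0.249 * 1361.0 * 0.978
P = 13877.1182 W

13877.1182 W


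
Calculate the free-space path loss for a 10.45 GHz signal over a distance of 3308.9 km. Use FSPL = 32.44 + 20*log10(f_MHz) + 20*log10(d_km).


f = 10.45 GHz = 10450.0000 MHz
d = 3308.9 km
FSPL = 32.44 + 20*log10(10450.0000) + 20*log10(3308.9)
FSPL = 32.44 + 80.3823 + 70.3937
FSPL = 183.2160 dB

183.2160 dB


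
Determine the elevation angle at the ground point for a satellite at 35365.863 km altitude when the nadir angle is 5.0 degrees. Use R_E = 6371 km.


r = R_E + alt = 41736.8630 km
Law of sines in the satellite / Earth-center / ground-point triangle:
  sin(nadir)/R_E = sin(90 + el)/r  =>  cos(el) = (r/R_E)*sin(nadir)
cos(el) = (41736.8630 / 6371.0000) * sin(5.0 deg) = 0.5709633
el = arccos(0.5709633) = 55.1826 deg
(Earth-central angle = 90 - nadir - el = 29.8174 deg)

55.1826 degrees


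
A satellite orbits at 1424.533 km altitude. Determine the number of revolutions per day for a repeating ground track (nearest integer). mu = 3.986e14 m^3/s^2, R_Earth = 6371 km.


r = 7.795533e+06 m
T = 2*pi*sqrt(r^3/mu) = 6849.8324 s = 114.1639 min
revs/day = 1440 / 114.1639 = 12.6134
Rounded: 13 revolutions per day

13 revolutions per day


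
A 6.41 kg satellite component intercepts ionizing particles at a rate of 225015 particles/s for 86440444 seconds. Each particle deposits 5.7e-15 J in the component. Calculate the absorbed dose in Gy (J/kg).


Total energy deposited = rate * time * E_per
  = 225015 * 86440444 * 5.7e-15 = 0.1108673 J
Dose = E_total / mass = 0.1108673 / 6.41
Dose = 0.01729598 Gy

0.0173 Gy


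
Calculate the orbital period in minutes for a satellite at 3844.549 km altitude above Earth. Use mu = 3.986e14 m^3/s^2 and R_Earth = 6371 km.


r = 10215.5490 km = 1.0215549e+07 m
T = 2*pi*sqrt(r^3/mu) = 2*pi*sqrt(1.0660686e+21 / 3.986e14)
T = 10275.5195 s = 171.2587 min

171.2587 minutes


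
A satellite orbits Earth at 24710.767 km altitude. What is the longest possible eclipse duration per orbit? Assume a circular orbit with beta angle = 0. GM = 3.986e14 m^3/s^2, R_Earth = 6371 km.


r = 31081.7670 km
T = 908.9051 min
Eclipse fraction = arcsin(R_E/r)/pi = arcsin(6371.0000/31081.7670)/pi
= arcsin(0.2049755)/pi = 0.06571146
Eclipse duration = 0.06571146 * 908.9051 = 59.7255 min

59.7255 minutes


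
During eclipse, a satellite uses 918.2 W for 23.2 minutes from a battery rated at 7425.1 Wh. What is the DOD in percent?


E_used = P * t / 60 = 918.2 * 23.2 / 60 = 355.0373 Wh
DOD = E_used / E_total * 100 = 355.0373 / 7425.1 * 100
DOD = 4.7816 %

4.7816 %


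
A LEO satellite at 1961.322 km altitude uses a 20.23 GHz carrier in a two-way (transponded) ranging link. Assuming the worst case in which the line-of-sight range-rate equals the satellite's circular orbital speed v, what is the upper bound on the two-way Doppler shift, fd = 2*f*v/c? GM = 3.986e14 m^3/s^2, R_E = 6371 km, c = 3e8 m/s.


r = 8.332322e+06 m
v = sqrt(mu/r) = 6916.4880 m/s (worst-case radial velocity)
f = 20.23 GHz = 2.023e+10 Hz
fd = 2*f*v/c = 2*2.023e+10*6916.4880/3.0e+08
fd = 932803.6752 Hz

932803.6752 Hz


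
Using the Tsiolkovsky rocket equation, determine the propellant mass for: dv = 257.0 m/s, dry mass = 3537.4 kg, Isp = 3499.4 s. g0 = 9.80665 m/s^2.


ve = Isp * g0 = 3499.4 * 9.80665 = 34317.391010 m/s
mass ratio = exp(dv/ve) = exp(257.0/34317.391010) = 1.00751703
m_prop = m_dry * (mr - 1) = 3537.4 * (1.00751703 - 1)
m_prop = 26.5907 kg

26.5907 kg


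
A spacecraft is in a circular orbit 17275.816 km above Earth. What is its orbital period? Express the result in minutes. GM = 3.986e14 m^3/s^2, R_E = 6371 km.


r = 23646.8160 km = 2.3646816e+07 m
T = 2*pi*sqrt(r^3/mu) = 2*pi*sqrt(1.3222635e+22 / 3.986e14)
T = 36188.4706 s = 603.1412 min

603.1412 minutes


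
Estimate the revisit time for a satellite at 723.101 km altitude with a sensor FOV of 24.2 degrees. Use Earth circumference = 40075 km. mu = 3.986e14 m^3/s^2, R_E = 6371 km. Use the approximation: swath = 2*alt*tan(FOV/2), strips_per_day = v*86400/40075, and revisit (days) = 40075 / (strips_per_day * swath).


swath = 2*723.101*tan(0.2111848) = 310.0388 km
v = sqrt(mu/r) = 7495.8341 m/s = 7.4958 km/s
strips/day = v*86400/40075 = 7.4958*86400/40075 = 16.1607
coverage/day = strips * swath = 16.1607 * 310.0388 = 5010.4448 km
revisit = 40075 / 5010.4448 = 7.9983 days

7.9983 days


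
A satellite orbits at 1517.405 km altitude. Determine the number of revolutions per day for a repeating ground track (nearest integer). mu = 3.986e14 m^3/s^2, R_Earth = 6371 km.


r = 7.888405e+06 m
T = 2*pi*sqrt(r^3/mu) = 6972.6043 s = 116.2101 min
revs/day = 1440 / 116.2101 = 12.3914
Rounded: 12 revolutions per day

12 revolutions per day


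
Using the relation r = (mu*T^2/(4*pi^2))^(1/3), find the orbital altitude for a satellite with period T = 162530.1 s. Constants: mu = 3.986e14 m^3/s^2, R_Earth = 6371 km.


T = 162530.1 s
r = (mu*T^2/(4*pi^2))^(1/3) = (3.986e14 * 162530.1^2 / (4*pi^2))^(1/3)
r = 6.4369735e+07 m = 64369.7350 km
alt = r - R_E = 64369.7350 - 6371 = 57998.7350 km

57998.7350 km


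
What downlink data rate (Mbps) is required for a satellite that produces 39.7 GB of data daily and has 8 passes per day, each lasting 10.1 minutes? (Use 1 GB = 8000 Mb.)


total contact time = 8 * 10.1 * 60 = 4848.0000 s
data = 39.7 GB = 317600.0000 Mb
rate = 317600.0000 / 4848.0000 = 65.5116 Mbps

65.5116 Mbps


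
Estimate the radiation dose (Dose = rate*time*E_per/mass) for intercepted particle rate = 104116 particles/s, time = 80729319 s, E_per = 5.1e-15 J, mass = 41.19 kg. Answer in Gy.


Total energy deposited = rate * time * E_per
  = 104116 * 80729319 * 5.1e-15 = 0.04286659 J
Dose = E_total / mass = 0.04286659 / 41.19
Dose = 0.001040704 Gy

0.0010 Gy


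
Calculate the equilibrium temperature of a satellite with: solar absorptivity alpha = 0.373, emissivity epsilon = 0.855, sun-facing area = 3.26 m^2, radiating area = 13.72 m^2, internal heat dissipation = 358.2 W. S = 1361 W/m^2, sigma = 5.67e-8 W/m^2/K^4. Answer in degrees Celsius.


Numerator = alpha*S*A_sun + Q_int = 0.373*1361*3.26 + 358.2 = 2013.1488 W
Denominator = eps*sigma*A_rad = 0.855*5.67e-8*13.72 = 6.6512502e-07 W/K^4
T^4 = 3.0267224e+09 K^4
T = 234.5542 K = -38.5958 C

-38.5958 degrees Celsius


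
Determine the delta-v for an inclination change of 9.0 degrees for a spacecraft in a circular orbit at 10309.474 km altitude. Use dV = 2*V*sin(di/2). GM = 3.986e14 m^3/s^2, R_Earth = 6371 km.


r = 16680.4740 km = 1.6680474e+07 m
V = sqrt(mu/r) = 4888.3743 m/s
di = 9.0 deg = 0.1570796 rad
dV = 2*V*sin(di/2) = 2*4888.3743*sin(0.07853982)
dV = 767.0749 m/s = 0.7670749 km/s

0.7671 km/s


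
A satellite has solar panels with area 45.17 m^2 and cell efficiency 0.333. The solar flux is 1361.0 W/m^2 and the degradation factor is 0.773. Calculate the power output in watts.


P = area * eta * S * degradation
P = 45.17 * 0.333 * 1361.0 * 0.773
P = 15824.5709 W

15824.5709 W


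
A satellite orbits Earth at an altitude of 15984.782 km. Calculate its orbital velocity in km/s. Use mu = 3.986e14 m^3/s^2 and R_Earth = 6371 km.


r = R_E + alt = 6371.0 + 15984.782 = 22355.7820 km = 2.2355782e+07 m
v = sqrt(mu/r) = sqrt(3.986e14 / 2.2355782e+07) = 4222.5394 m/s = 4.2225 km/s

4.2225 km/s


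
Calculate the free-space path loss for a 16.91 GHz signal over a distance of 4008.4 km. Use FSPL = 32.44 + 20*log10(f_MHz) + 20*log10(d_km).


f = 16.91 GHz = 16910.0000 MHz
d = 4008.4 km
FSPL = 32.44 + 20*log10(16910.0000) + 20*log10(4008.4)
FSPL = 32.44 + 84.5629 + 72.0594
FSPL = 189.0623 dB

189.0623 dB


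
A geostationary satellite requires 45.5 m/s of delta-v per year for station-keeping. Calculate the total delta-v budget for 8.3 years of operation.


dV = rate * years = 45.5 * 8.3
dV = 377.6500 m/s

377.6500 m/s
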